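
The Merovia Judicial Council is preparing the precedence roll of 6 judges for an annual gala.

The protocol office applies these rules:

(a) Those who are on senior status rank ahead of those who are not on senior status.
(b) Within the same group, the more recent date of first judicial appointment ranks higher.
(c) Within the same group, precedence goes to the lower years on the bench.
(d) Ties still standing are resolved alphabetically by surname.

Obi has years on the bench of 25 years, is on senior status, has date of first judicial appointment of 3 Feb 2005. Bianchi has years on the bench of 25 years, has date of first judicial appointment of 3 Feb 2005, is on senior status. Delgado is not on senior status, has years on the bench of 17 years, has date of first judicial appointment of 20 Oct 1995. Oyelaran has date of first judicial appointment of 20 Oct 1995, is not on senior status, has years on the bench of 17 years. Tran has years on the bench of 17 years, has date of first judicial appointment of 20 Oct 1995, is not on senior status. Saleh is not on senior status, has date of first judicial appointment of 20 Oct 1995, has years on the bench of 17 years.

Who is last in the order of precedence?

Tran

By the first rule: Bianchi and Obi (both on senior status); then Delgado, Oyelaran, Saleh and Tran (each not on senior status).
Bianchi and Obi both have date of first judicial appointment 3 Feb 2005, so the next rule applies.
Bianchi and Obi both have years on the bench 25 years, so the next rule applies.
Among Bianchi and Obi, alphabetically by surname: Bianchi before Obi.
Delgado, Oyelaran, Saleh and Tran all have date of first judicial appointment 20 Oct 1995, so the next rule applies.
Delgado, Oyelaran, Saleh and Tran all have years on the bench 17 years, so the next rule applies.
Among Delgado, Oyelaran, Saleh and Tran, alphabetically by surname: Delgado before Oyelaran before Saleh before Tran.
Order: Bianchi, Obi, Delgado, Oyelaran, Saleh, Tran.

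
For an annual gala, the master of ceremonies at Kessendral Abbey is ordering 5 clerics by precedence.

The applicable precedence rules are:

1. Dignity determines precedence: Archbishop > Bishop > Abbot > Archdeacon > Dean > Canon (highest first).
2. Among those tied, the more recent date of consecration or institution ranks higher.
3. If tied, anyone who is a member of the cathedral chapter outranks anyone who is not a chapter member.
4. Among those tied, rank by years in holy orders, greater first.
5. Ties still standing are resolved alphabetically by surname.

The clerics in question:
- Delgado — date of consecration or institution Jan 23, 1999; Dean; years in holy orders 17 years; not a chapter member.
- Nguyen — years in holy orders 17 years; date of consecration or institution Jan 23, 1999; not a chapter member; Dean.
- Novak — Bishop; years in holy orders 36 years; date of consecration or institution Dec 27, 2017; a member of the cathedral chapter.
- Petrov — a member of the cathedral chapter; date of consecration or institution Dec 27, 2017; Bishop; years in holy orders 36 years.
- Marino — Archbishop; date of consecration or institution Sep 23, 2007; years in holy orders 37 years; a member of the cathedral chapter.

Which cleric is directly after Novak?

By dignity: Marino (Archbishop); then Novak and Petrov (Bishop); then Delgado and Nguyen (Dean).
Novak and Petrov both have date of consecration or institution Dec 27, 2017, so the next rule applies.
Novak and Petrov are each a member of the cathedral chapter, so the next rule applies.
Novak and Petrov both have years in holy orders 36 years, so the next rule applies.
Among Novak and Petrov, alphabetically by surname: Novak before Petrov.
Delgado and Nguyen both have date of consecration or institution Jan 23, 1999, so the next rule applies.
Delgado and Nguyen are each not a chapter member, so the next rule applies.
Delgado and Nguyen both have years in holy orders 17 years, so the next rule applies.
Among Delgado and Nguyen, alphabetically by surname: Delgado before Nguyen.
Order: Marino, Novak, Petrov, Delgado, Nguyen.

Petrov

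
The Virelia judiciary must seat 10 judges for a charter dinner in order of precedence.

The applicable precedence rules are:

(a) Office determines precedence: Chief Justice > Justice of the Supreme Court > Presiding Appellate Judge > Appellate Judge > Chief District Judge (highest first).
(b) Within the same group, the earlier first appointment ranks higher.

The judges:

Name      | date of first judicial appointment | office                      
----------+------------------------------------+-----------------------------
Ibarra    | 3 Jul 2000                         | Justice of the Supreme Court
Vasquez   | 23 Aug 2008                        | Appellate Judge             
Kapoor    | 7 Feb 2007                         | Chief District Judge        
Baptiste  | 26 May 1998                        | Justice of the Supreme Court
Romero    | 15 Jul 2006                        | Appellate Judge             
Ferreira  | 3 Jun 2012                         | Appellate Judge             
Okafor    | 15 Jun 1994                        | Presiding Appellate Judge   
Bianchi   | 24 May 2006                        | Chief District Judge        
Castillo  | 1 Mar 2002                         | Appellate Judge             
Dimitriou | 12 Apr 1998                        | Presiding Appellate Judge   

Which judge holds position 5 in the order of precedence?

By office: Baptiste and Ibarra (Justice of the Supreme Court); then Okafor and Dimitriou (Presiding Appellate Judge); then Castillo, Romero, Vasquez and Ferreira (Appellate Judge); then Bianchi and Kapoor (Chief District Judge).
Among Baptiste and Ibarra, by date of first judicial appointment (earlier first): Baptiste (26 May 1998) before Ibarra (3 Jul 2000).
Among Okafor and Dimitriou, by date of first judicial appointment (earlier first): Okafor (15 Jun 1994) before Dimitriou (12 Apr 1998).
Among Castillo, Romero, Vasquez and Ferreira, by date of first judicial appointment (earlier first): Castillo (1 Mar 2002) before Romero (15 Jul 2006) before Vasquez (23 Aug 2008) before Ferreira (3 Jun 2012).
Among Bianchi and Kapoor, by date of first judicial appointment (earlier first): Bianchi (24 May 2006) before Kapoor (7 Feb 2007).
Order: Baptiste, Ibarra, Okafor, Dimitriou, Castillo, Romero, Vasquez, Ferreira, Bianchi, Kapoor.

Castillo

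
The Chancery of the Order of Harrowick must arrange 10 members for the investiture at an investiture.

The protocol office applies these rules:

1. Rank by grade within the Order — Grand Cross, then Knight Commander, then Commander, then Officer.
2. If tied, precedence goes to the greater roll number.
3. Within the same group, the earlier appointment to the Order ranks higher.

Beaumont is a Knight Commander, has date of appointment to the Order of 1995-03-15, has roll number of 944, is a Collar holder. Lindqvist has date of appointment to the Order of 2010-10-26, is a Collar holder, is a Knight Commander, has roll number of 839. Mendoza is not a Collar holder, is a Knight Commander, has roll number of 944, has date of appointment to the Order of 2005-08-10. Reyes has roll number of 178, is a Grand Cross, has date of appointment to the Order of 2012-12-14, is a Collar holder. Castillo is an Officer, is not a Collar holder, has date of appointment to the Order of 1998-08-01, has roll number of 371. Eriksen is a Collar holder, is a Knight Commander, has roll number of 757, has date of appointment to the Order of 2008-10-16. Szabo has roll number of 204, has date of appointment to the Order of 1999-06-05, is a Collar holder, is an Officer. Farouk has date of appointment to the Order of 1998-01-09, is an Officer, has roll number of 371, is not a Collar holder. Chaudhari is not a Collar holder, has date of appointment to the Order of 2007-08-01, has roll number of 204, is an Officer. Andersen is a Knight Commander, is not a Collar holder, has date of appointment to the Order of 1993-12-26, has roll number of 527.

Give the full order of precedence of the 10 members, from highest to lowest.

By grade within the Order: Reyes (Grand Cross); then Beaumont, Mendoza, Lindqvist, Eriksen and Andersen (Knight Commander); then Farouk, Castillo, Szabo and Chaudhari (Officer).
Among Beaumont, Mendoza, Lindqvist, Eriksen and Andersen, by roll number (higher first): Beaumont and Mendoza (944) before Lindqvist (839) before Eriksen (757) before Andersen (527).
Among Beaumont and Mendoza, by date of appointment to the Order (earlier first): Beaumont (1995-03-15) before Mendoza (2005-08-10).
Among Farouk, Castillo, Szabo and Chaudhari, by roll number (higher first): Farouk and Castillo (371) before Szabo and Chaudhari (204).
Among Farouk and Castillo, by date of appointment to the Order (earlier first): Farouk (1998-01-09) before Castillo (1998-08-01).
Among Szabo and Chaudhari, by date of appointment to the Order (earlier first): Szabo (1999-06-05) before Chaudhari (2007-08-01).
Full order: Reyes, Beaumont, Mendoza, Lindqvist, Eriksen, Andersen, Farouk, Castillo, Szabo, Chaudhari.

Reyes, Beaumont, Mendoza, Lindqvist, Eriksen, Andersen, Farouk, Castillo, Szabo, Chaudhari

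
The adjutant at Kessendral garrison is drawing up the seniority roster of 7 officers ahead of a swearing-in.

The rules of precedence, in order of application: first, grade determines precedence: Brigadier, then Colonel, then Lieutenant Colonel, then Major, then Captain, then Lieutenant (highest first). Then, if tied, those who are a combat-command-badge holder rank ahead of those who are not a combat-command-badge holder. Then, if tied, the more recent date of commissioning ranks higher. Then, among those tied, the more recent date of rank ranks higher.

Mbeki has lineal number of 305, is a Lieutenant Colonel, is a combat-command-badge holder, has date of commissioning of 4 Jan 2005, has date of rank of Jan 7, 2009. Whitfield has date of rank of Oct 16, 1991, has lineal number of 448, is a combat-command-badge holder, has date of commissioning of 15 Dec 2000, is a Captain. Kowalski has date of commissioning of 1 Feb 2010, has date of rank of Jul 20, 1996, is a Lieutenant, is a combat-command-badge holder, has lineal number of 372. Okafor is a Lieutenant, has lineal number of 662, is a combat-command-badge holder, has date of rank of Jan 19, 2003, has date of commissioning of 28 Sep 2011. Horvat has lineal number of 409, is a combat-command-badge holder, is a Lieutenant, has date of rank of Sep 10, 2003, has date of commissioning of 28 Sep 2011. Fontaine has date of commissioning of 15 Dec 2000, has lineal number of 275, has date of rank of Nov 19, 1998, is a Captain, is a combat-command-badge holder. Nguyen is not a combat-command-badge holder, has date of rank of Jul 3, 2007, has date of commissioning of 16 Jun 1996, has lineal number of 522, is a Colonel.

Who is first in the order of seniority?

By grade: Nguyen (Colonel); then Mbeki (Lieutenant Colonel); then Fontaine and Whitfield (Captain); then Horvat, Okafor and Kowalski (Lieutenant).
Fontaine and Whitfield are each a combat-command-badge holder, so the next rule applies.
Fontaine and Whitfield both have date of commissioning 15 Dec 2000, so the next rule applies.
Among Fontaine and Whitfield, by date of rank (later first): Fontaine (Nov 19, 1998) before Whitfield (Oct 16, 1991).
Horvat, Okafor and Kowalski are each a combat-command-badge holder, so the next rule applies.
Among Horvat, Okafor and Kowalski, by date of commissioning (later first): Horvat and Okafor (28 Sep 2011) before Kowalski (1 Feb 2010).
Among Horvat and Okafor, by date of rank (later first): Horvat (Sep 10, 2003) before Okafor (Jan 19, 2003).
Order: Nguyen, Mbeki, Fontaine, Whitfield, Horvat, Okafor, Kowalski.

Nguyen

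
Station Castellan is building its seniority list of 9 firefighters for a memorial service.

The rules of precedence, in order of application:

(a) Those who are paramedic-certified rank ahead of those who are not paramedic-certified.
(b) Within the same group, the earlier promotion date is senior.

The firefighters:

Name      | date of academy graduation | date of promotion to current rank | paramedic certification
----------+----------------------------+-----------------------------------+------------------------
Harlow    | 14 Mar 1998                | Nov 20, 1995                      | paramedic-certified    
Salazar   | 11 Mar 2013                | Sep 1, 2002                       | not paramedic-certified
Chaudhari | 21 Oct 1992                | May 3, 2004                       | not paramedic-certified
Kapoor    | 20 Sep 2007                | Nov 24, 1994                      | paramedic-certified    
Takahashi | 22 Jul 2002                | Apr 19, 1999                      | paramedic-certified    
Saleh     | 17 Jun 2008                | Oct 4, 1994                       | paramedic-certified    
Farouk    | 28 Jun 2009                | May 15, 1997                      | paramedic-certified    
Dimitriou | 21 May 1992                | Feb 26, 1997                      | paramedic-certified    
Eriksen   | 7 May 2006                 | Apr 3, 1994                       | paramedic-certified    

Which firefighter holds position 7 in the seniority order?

By the first rule: Eriksen, Saleh, Kapoor, Harlow, Dimitriou, Farouk and Takahashi (each paramedic-certified); then Salazar and Chaudhari (both not paramedic-certified).
Among Eriksen, Saleh, Kapoor, Harlow, Dimitriou, Farouk and Takahashi, by date of promotion to current rank (earlier first): Eriksen (Apr 3, 1994) before Saleh (Oct 4, 1994) before Kapoor (Nov 24, 1994) before Harlow (Nov 20, 1995) before Dimitriou (Feb 26, 1997) before Farouk (May 15, 1997) before Takahashi (Apr 19, 1999).
Among Salazar and Chaudhari, by date of promotion to current rank (earlier first): Salazar (Sep 1, 2002) before Chaudhari (May 3, 2004).
Order: Eriksen, Saleh, Kapoor, Harlow, Dimitriou, Farouk, Takahashi, Salazar, Chaudhari.

Takahashi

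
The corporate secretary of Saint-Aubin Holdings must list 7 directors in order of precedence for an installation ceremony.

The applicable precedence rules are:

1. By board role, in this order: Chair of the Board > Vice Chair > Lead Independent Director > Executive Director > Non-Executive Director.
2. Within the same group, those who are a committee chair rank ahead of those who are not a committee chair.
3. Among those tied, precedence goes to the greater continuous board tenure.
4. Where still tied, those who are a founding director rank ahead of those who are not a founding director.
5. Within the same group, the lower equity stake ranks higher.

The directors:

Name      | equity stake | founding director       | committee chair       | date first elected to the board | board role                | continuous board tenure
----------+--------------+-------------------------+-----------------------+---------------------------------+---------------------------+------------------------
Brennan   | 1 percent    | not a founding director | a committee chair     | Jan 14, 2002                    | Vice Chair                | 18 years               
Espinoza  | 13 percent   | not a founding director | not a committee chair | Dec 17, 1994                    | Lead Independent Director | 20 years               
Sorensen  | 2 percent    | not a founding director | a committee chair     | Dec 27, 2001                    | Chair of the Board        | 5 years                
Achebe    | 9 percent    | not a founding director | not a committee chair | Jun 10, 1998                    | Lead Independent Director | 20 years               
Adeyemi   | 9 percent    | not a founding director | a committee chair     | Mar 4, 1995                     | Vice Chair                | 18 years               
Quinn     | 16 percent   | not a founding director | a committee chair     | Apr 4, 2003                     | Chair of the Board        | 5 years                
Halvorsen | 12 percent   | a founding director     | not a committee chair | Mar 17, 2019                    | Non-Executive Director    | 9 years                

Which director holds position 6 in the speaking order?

By board role: Sorensen and Quinn (Chair of the Board); then Brennan and Adeyemi (Vice Chair); then Achebe and Espinoza (Lead Independent Director); then Halvorsen (Non-Executive Director).
Sorensen and Quinn are each a committee chair, so the next rule applies.
Sorensen and Quinn both have continuous board tenure 5 years, so the next rule applies.
Sorensen and Quinn are each not a founding director, so the next rule applies.
Among Sorensen and Quinn, by equity stake (lower first): Sorensen (2 percent) before Quinn (16 percent).
Brennan and Adeyemi are each a committee chair, so the next rule applies.
Brennan and Adeyemi both have continuous board tenure 18 years, so the next rule applies.
Brennan and Adeyemi are each not a founding director, so the next rule applies.
Among Brennan and Adeyemi, by equity stake (lower first): Brennan (1 percent) before Adeyemi (9 percent).
Achebe and Espinoza are each not a committee chair, so the next rule applies.
Achebe and Espinoza both have continuous board tenure 20 years, so the next rule applies.
Achebe and Espinoza are each not a founding director, so the next rule applies.
Among Achebe and Espinoza, by equity stake (lower first): Achebe (9 percent) before Espinoza (13 percent).
Order: Sorensen, Quinn, Brennan, Adeyemi, Achebe, Espinoza, Halvorsen.

Espinoza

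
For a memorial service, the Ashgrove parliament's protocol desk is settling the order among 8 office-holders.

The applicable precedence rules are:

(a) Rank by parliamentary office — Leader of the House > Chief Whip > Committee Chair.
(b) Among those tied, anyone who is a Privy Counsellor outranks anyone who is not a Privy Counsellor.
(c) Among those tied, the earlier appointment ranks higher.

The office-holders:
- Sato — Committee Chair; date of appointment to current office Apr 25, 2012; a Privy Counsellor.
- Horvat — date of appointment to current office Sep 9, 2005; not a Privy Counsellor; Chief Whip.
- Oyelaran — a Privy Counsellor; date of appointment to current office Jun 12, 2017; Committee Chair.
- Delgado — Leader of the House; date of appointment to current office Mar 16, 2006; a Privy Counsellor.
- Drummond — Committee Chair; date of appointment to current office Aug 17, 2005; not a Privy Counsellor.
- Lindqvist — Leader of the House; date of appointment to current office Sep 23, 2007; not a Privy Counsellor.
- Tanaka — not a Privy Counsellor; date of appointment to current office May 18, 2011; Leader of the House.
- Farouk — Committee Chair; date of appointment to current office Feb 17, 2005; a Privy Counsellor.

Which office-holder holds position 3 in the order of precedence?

Tanaka

By parliamentary office: Delgado, Lindqvist and Tanaka (Leader of the House); then Horvat (Chief Whip); then Farouk, Sato, Oyelaran and Drummond (Committee Chair).
Among Delgado, Lindqvist and Tanaka, a Privy Counsellor before not a Privy Counsellor: Delgado (a Privy Counsellor) before Lindqvist and Tanaka (not a Privy Counsellor).
Among Lindqvist and Tanaka, by date of appointment to current office (earlier first): Lindqvist (Sep 23, 2007) before Tanaka (May 18, 2011).
Among Farouk, Sato, Oyelaran and Drummond, a Privy Counsellor before not a Privy Counsellor: Farouk, Sato and Oyelaran (a Privy Counsellor) before Drummond (not a Privy Counsellor).
Among Farouk, Sato and Oyelaran, by date of appointment to current office (earlier first): Farouk (Feb 17, 2005) before Sato (Apr 25, 2012) before Oyelaran (Jun 12, 2017).
Order: Delgado, Lindqvist, Tanaka, Horvat, Farouk, Sato, Oyelaran, Drummond.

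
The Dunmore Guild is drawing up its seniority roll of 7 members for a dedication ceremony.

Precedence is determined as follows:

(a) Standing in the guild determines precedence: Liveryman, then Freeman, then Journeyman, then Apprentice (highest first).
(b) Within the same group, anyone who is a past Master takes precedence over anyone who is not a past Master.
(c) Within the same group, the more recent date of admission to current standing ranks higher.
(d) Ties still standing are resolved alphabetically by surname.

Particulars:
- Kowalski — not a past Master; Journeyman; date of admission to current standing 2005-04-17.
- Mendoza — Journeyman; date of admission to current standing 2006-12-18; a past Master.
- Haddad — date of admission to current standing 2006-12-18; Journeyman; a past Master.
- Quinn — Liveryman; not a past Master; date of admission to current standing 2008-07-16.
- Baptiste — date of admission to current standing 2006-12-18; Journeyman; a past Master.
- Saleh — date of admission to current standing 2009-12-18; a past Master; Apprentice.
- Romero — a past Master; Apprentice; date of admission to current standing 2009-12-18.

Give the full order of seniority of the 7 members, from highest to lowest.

Quinn, Baptiste, Haddad, Mendoza, Kowalski, Romero, Saleh

By standing in the guild: Quinn (Liveryman); then Baptiste, Haddad, Mendoza and Kowalski (Journeyman); then Romero and Saleh (Apprentice).
Among Baptiste, Haddad, Mendoza and Kowalski, a past Master before not a past Master: Baptiste, Haddad and Mendoza (a past Master) before Kowalski (not a past Master).
Baptiste, Haddad and Mendoza all have date of admission to current standing 2006-12-18, so the next rule applies.
Among Baptiste, Haddad and Mendoza, alphabetically by surname: Baptiste before Haddad before Mendoza.
Romero and Saleh are each a past Master, so the next rule applies.
Romero and Saleh both have date of admission to current standing 2009-12-18, so the next rule applies.
Among Romero and Saleh, alphabetically by surname: Romero before Saleh.
Full order: Quinn, Baptiste, Haddad, Mendoza, Kowalski, Romero, Saleh.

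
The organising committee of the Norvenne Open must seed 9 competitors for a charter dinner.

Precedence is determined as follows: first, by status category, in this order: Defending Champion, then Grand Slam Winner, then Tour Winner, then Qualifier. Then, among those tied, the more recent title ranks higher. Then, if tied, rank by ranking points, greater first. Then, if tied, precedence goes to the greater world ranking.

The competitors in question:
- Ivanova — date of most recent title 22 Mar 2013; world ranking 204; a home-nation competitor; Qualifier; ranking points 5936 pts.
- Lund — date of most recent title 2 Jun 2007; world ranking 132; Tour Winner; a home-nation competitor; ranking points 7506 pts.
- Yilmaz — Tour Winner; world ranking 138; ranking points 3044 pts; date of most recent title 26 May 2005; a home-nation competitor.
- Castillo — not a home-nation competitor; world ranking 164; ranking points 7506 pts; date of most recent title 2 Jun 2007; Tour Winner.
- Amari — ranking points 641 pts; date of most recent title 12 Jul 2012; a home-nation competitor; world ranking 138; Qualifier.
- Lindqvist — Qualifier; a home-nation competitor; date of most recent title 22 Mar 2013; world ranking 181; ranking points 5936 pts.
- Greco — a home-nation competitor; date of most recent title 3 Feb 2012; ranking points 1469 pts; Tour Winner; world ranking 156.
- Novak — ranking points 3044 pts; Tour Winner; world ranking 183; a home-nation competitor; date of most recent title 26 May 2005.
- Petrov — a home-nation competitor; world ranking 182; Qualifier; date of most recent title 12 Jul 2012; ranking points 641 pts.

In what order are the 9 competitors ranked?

By status category: Greco, Castillo, Lund, Novak and Yilmaz (Tour Winner); then Ivanova, Lindqvist, Petrov and Amari (Qualifier).
Among Greco, Castillo, Lund, Novak and Yilmaz, by date of most recent title (later first): Greco (3 Feb 2012) before Castillo and Lund (2 Jun 2007) before Novak and Yilmaz (26 May 2005).
Castillo and Lund both have ranking points 7506 pts, so the next rule applies.
Among Castillo and Lund, by world ranking (higher first): Castillo (164) before Lund (132).
Novak and Yilmaz both have ranking points 3044 pts, so the next rule applies.
Among Novak and Yilmaz, by world ranking (higher first): Novak (183) before Yilmaz (138).
Among Ivanova, Lindqvist, Petrov and Amari, by date of most recent title (later first): Ivanova and Lindqvist (22 Mar 2013) before Petrov and Amari (12 Jul 2012).
Ivanova and Lindqvist both have ranking points 5936 pts, so the next rule applies.
Among Ivanova and Lindqvist, by world ranking (higher first): Ivanova (204) before Lindqvist (181).
Petrov and Amari both have ranking points 641 pts, so the next rule applies.
Among Petrov and Amari, by world ranking (higher first): Petrov (182) before Amari (138).
Full order: Greco, Castillo, Lund, Novak, Yilmaz, Ivanova, Lindqvist, Petrov, Amari.

Greco, Castillo, Lund, Novak, Yilmaz, Ivanova, Lindqvist, Petrov, Amari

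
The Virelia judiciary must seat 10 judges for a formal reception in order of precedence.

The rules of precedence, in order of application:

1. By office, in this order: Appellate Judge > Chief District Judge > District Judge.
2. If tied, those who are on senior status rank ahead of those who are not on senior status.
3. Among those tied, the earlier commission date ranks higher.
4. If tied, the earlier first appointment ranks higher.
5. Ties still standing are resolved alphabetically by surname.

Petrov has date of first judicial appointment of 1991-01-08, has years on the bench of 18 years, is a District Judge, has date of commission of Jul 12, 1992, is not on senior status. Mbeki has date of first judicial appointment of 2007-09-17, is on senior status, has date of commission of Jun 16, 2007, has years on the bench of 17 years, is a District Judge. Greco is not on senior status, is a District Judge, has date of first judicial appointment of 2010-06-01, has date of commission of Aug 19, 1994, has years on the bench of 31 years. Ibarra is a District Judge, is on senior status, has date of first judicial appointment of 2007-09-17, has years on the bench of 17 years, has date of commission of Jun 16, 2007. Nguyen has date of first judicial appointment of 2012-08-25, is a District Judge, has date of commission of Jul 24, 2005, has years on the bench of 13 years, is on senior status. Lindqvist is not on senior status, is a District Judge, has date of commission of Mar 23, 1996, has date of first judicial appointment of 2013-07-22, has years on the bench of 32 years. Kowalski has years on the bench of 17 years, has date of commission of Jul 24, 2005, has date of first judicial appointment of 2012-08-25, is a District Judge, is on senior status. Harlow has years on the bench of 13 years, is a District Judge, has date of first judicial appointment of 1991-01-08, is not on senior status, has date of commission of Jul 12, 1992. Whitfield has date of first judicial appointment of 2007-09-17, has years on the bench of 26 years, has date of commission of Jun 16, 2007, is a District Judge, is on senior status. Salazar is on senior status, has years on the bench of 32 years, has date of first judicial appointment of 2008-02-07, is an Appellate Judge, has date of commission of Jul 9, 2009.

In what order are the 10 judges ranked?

Salazar, Kowalski, Nguyen, Ibarra, Mbeki, Whitfield, Harlow, Petrov, Greco, Lindqvist

By office: Salazar (Appellate Judge); then Kowalski, Nguyen, Ibarra, Mbeki, Whitfield, Harlow, Petrov, Greco and Lindqvist (District Judge).
Among Kowalski, Nguyen, Ibarra, Mbeki, Whitfield, Harlow, Petrov, Greco and Lindqvist, on senior status before not on senior status: Kowalski, Nguyen, Ibarra, Mbeki and Whitfield (on senior status) before Harlow, Petrov, Greco and Lindqvist (not on senior status).
Among Kowalski, Nguyen, Ibarra, Mbeki and Whitfield, by date of commission (earlier first): Kowalski and Nguyen (Jul 24, 2005) before Ibarra, Mbeki and Whitfield (Jun 16, 2007).
Kowalski and Nguyen both have date of first judicial appointment 2012-08-25, so the next rule applies.
Among Kowalski and Nguyen, alphabetically by surname: Kowalski before Nguyen.
Ibarra, Mbeki and Whitfield all have date of first judicial appointment 2007-09-17, so the next rule applies.
Among Ibarra, Mbeki and Whitfield, alphabetically by surname: Ibarra before Mbeki before Whitfield.
Among Harlow, Petrov, Greco and Lindqvist, by date of commission (earlier first): Harlow and Petrov (Jul 12, 1992) before Greco (Aug 19, 1994) before Lindqvist (Mar 23, 1996).
Harlow and Petrov both have date of first judicial appointment 1991-01-08, so the next rule applies.
Among Harlow and Petrov, alphabetically by surname: Harlow before Petrov.
Full order: Salazar, Kowalski, Nguyen, Ibarra, Mbeki, Whitfield, Harlow, Petrov, Greco, Lindqvist.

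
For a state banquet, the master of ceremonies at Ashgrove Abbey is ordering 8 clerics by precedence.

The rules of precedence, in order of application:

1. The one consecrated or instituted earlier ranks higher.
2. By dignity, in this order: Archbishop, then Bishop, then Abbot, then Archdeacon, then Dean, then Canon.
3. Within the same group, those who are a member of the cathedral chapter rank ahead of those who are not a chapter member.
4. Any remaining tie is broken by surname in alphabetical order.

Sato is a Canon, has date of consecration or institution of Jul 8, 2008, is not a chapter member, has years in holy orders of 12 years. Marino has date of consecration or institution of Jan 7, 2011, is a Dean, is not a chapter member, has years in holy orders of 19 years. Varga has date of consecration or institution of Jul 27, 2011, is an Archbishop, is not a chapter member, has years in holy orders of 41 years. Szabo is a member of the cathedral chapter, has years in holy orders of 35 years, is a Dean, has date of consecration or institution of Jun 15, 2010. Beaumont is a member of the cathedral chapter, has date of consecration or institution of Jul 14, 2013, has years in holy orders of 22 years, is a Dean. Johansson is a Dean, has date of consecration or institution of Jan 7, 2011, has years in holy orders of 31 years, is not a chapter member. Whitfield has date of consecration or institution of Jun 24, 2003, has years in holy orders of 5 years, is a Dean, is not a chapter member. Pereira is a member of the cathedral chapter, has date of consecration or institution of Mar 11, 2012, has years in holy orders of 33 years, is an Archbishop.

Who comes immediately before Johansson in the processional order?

By date of consecration or institution (earlier first): Whitfield (Jun 24, 2003); then Sato (Jul 8, 2008); then Szabo (Jun 15, 2010); then Johansson and Marino (both Jan 7, 2011); then Varga (Jul 27, 2011); then Pereira (Mar 11, 2012); then Beaumont (Jul 14, 2013).
Johansson and Marino are each Dean, so the next rule applies.
Johansson and Marino are each not a chapter member, so the next rule applies.
Among Johansson and Marino, alphabetically by surname: Johansson before Marino.
Order: Whitfield, Sato, Szabo, Johansson, Marino, Varga, Pereira, Beaumont.

Szabo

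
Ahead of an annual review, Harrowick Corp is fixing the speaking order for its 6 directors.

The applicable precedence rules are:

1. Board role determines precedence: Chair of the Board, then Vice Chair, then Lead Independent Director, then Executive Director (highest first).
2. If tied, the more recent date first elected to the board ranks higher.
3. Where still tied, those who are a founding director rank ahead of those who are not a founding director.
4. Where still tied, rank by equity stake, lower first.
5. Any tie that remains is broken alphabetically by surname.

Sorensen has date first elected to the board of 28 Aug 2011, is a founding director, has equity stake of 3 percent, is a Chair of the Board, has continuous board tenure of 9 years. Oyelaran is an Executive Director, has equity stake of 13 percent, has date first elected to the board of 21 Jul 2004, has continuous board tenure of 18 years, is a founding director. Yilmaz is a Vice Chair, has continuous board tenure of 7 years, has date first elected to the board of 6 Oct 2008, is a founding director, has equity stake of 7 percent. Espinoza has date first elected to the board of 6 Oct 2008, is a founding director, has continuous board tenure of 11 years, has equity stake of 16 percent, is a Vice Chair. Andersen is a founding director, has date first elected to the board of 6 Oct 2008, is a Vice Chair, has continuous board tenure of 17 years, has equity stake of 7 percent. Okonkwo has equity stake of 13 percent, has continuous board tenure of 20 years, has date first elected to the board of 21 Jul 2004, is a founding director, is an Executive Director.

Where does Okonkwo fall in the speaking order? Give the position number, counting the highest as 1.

5

By board role: Sorensen (Chair of the Board); then Andersen, Yilmaz and Espinoza (Vice Chair); then Okonkwo and Oyelaran (Executive Director).
Andersen, Yilmaz and Espinoza all have date first elected to the board 6 Oct 2008, so the next rule applies.
Andersen, Yilmaz and Espinoza are each a founding director, so the next rule applies.
Among Andersen, Yilmaz and Espinoza, by equity stake (lower first): Andersen and Yilmaz (7 percent) before Espinoza (16 percent).
Among Andersen and Yilmaz, alphabetically by surname: Andersen before Yilmaz.
Okonkwo and Oyelaran both have date first elected to the board 21 Jul 2004, so the next rule applies.
Okonkwo and Oyelaran are each a founding director, so the next rule applies.
Okonkwo and Oyelaran both have equity stake 13 percent, so the next rule applies.
Among Okonkwo and Oyelaran, alphabetically by surname: Okonkwo before Oyelaran.
Order: Sorensen, Andersen, Yilmaz, Espinoza, Okonkwo, Oyelaran. So position 5.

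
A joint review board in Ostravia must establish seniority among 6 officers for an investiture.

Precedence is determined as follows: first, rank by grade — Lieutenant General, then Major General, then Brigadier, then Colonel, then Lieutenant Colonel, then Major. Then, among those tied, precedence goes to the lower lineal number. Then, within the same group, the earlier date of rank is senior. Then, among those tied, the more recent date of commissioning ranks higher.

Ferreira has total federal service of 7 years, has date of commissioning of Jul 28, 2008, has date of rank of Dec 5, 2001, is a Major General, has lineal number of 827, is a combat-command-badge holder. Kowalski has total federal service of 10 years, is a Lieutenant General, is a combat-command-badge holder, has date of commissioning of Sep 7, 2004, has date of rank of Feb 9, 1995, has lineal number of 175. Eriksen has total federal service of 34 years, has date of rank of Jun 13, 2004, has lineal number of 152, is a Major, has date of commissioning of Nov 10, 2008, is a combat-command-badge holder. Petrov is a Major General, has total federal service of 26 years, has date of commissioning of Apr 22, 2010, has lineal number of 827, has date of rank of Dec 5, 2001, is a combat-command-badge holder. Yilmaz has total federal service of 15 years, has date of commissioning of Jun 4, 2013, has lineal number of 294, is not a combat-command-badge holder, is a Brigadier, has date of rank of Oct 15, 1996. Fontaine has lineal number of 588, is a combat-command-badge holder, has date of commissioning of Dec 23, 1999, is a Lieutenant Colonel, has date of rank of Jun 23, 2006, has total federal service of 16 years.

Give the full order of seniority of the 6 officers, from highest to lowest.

By grade: Kowalski (Lieutenant General); then Petrov and Ferreira (Major General); then Yilmaz (Brigadier); then Fontaine (Lieutenant Colonel); then Eriksen (Major).
Petrov and Ferreira both have lineal number 827, so the next rule applies.
Petrov and Ferreira both have date of rank Dec 5, 2001, so the next rule applies.
Among Petrov and Ferreira, by date of commissioning (later first): Petrov (Apr 22, 2010) before Ferreira (Jul 28, 2008).
Full order: Kowalski, Petrov, Ferreira, Yilmaz, Fontaine, Eriksen.

Kowalski, Petrov, Ferreira, Yilmaz, Fontaine, Eriksen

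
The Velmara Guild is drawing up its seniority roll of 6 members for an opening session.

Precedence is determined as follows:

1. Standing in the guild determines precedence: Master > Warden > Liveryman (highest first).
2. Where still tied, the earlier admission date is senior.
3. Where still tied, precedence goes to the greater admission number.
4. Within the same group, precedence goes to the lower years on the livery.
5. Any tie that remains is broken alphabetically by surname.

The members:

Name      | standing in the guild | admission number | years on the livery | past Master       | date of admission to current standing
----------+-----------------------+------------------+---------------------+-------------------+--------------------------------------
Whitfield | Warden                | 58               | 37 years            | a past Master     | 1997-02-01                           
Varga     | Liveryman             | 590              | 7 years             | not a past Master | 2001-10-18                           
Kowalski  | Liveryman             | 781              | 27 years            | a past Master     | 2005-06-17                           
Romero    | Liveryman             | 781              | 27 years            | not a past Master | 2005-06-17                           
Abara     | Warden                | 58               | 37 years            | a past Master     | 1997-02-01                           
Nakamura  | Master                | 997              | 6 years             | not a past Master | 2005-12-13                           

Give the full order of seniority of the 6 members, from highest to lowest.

By standing in the guild: Nakamura (Master); then Abara and Whitfield (Warden); then Varga, Kowalski and Romero (Liveryman).
Abara and Whitfield both have date of admission to current standing 1997-02-01, so the next rule applies.
Abara and Whitfield both have admission number 58, so the next rule applies.
Abara and Whitfield both have years on the livery 37 years, so the next rule applies.
Among Abara and Whitfield, alphabetically by surname: Abara before Whitfield.
Among Varga, Kowalski and Romero, by date of admission to current standing (earlier first): Varga (2001-10-18) before Kowalski and Romero (2005-06-17).
Kowalski and Romero both have admission number 781, so the next rule applies.
Kowalski and Romero both have years on the livery 27 years, so the next rule applies.
Among Kowalski and Romero, alphabetically by surname: Kowalski before Romero.
Full order: Nakamura, Abara, Whitfield, Varga, Kowalski, Romero.

Nakamura, Abara, Whitfield, Varga, Kowalski, Romero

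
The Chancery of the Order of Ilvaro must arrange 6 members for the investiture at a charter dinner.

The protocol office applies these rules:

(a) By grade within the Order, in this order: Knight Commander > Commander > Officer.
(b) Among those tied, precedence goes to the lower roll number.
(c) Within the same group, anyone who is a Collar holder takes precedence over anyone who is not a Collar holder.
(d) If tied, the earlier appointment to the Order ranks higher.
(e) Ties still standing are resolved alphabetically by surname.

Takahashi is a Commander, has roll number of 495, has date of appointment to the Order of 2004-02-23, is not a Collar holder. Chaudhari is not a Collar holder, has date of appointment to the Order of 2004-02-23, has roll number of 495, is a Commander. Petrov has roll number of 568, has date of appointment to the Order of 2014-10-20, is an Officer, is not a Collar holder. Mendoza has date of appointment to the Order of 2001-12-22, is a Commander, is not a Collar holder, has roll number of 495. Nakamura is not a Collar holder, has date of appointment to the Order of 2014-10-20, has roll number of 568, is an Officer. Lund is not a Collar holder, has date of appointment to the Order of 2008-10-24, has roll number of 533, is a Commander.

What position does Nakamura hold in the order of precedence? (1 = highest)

5

By grade within the Order: Mendoza, Chaudhari, Takahashi and Lund (Commander); then Nakamura and Petrov (Officer).
Among Mendoza, Chaudhari, Takahashi and Lund, by roll number (lower first): Mendoza, Chaudhari and Takahashi (495) before Lund (533).
Mendoza, Chaudhari and Takahashi are each not a Collar holder, so the next rule applies.
Among Mendoza, Chaudhari and Takahashi, by date of appointment to the Order (earlier first): Mendoza (2001-12-22) before Chaudhari and Takahashi (2004-02-23).
Among Chaudhari and Takahashi, alphabetically by surname: Chaudhari before Takahashi.
Nakamura and Petrov both have roll number 568, so the next rule applies.
Nakamura and Petrov are each not a Collar holder, so the next rule applies.
Nakamura and Petrov both have date of appointment to the Order 2014-10-20, so the next rule applies.
Among Nakamura and Petrov, alphabetically by surname: Nakamura before Petrov.
Order: Mendoza, Chaudhari, Takahashi, Lund, Nakamura, Petrov. So position 5.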